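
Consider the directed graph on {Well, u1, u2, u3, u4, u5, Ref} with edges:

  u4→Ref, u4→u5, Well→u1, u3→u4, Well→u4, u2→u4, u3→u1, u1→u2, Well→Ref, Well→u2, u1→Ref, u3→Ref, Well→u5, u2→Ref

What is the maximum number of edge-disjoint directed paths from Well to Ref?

4

Assign every edge capacity 1; by Menger, the answer equals the max flow.
Path Well→Ref (+1); total 1.
Path Well→u1→Ref (+1); total 2.
Path Well→u2→Ref (+1); total 3.
Path Well→u4→Ref (+1); total 4.
No residual Well→Ref path; max flow = 4.
Certifying cut of size 4: {Well→Ref, Well→u1, Well→u2, Well→u4}.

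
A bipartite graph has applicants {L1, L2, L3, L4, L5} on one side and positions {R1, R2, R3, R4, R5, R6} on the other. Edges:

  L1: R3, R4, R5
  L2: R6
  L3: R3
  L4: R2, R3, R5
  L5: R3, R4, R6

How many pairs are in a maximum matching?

Unit-capacity flow: source→left, listed edges, right→sink; max matching = max flow.
Augmenting path L1→R3 (+1); matched 1.
Augmenting path L2→R6 (+1); matched 2.
Augmenting path L4→R2 (+1); matched 3.
Augmenting path L5→R4 (+1); matched 4.
Augmenting path L3→R3→L1→R5 (+1); matched 5.
No augmenting path remains; maximum matching = 5.
König certificate: {L1, L2, L3, L4, L5} is a vertex cover of size 5 (every listed pair touches it), so no matching can be larger.

5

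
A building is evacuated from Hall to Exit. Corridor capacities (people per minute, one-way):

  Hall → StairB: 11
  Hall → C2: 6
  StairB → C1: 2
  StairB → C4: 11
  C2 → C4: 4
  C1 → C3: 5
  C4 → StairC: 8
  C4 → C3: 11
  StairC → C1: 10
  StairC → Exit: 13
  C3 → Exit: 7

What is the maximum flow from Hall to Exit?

Augment Hall→StairB→C1→C3→Exit: bottleneck 2, flow now 2.
Augment Hall→StairB→C4→StairC→Exit: bottleneck 8, flow now 10.
Augment Hall→StairB→C4→C3→Exit: bottleneck 1, flow now 11.
Augment Hall→C2→C4→C3→Exit: bottleneck 4, flow now 15.
No augmenting path remains; maximum flow = 15.
In the residual graph, reachable from Hall: {Hall, C2}.
Min-cut edges: Hall→StairB (11), C2→C4 (4); capacity 11 + 4 = 15.
This cut is saturated, so no flow can exceed 15.

15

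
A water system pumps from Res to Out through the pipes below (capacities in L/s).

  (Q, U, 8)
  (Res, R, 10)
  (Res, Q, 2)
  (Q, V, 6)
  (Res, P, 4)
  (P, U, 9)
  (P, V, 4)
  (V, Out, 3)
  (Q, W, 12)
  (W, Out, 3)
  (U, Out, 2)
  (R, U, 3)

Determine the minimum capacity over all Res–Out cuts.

Augment Res→P→U→Out: bottleneck 2, flow now 2.
Augment Res→P→V→Out: bottleneck 2, flow now 4.
Augment Res→Q→V→Out: bottleneck 1, flow now 5.
Augment Res→Q→W→Out: bottleneck 1, flow now 6.
Augment Res→R→U→P→V→Q→W→Out: bottleneck 1, flow now 7. (uses reverse residual edge)
No augmenting path remains; maximum flow = 7.
By max-flow min-cut, the minimum cut capacity equals the max flow.
In the residual graph, reachable from Res: {Res, P, R, U, V}.
Min-cut edges: Res→Q (2), U→Out (2), V→Out (3); capacity 2 + 2 + 3 = 7.

7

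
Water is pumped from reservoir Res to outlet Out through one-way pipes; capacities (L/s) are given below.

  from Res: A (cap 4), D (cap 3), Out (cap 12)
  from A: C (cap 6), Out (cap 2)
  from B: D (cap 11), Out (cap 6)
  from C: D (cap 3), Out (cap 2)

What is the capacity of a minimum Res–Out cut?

16

Augment Res→Out: bottleneck 12, flow now 12.
Augment Res→A→Out: bottleneck 2, flow now 14.
Augment Res→A→C→Out: bottleneck 2, flow now 16.
No augmenting path remains; maximum flow = 16.
By max-flow min-cut, the minimum cut capacity equals the max flow.
In the residual graph, reachable from Res: {Res, D}.
Min-cut edges: Res→A (4), Res→Out (12); capacity 4 + 12 = 16.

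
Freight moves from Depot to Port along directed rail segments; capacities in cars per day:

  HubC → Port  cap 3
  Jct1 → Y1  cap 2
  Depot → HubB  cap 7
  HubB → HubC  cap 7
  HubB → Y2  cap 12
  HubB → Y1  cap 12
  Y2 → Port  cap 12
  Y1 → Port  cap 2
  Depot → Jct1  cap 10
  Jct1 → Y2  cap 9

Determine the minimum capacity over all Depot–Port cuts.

17

Augment Depot→HubB→Y1→Port: bottleneck 2, flow now 2.
Augment Depot→HubB→Y2→Port: bottleneck 5, flow now 7.
Augment Depot→Jct1→Y2→Port: bottleneck 7, flow now 14.
Augment Depot→Jct1→Y1→HubB→HubC→Port: bottleneck 2, flow now 16. (uses reverse residual edge)
Augment Depot→Jct1→Y2→HubB→HubC→Port: bottleneck 1, flow now 17. (uses reverse residual edge)
No augmenting path remains; maximum flow = 17.
By max-flow min-cut, the minimum cut capacity equals the max flow.
In the residual graph, reachable from Depot: {Depot}.
Min-cut edges: Depot→HubB (7), Depot→Jct1 (10); capacity 7 + 10 = 17.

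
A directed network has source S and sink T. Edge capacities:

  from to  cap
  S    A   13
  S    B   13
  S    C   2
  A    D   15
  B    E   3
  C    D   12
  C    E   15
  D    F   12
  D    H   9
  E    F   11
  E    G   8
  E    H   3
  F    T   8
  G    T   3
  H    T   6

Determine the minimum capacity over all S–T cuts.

Augment S→A→D→F→T: bottleneck 8, flow now 8.
Augment S→A→D→H→T: bottleneck 5, flow now 13.
Augment S→B→E→G→T: bottleneck 3, flow now 16.
Augment S→C→D→H→T: bottleneck 1, flow now 17.
No augmenting path remains; maximum flow = 17.
By max-flow min-cut, the minimum cut capacity equals the max flow.
In the residual graph, reachable from S: {S, A, B, C, D, E, F, G, H}.
Min-cut edges: F→T (8), G→T (3), H→T (6); capacity 8 + 3 + 6 = 17.

17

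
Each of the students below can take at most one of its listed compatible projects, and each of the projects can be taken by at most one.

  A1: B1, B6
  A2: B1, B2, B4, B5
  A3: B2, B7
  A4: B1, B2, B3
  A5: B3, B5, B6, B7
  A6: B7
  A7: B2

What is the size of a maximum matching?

6

Unit-capacity flow: source→left, listed edges, right→sink; max matching = max flow.
Augmenting path A1→B1 (+1); matched 1.
Augmenting path A2→B2 (+1); matched 2.
Augmenting path A3→B7 (+1); matched 3.
Augmenting path A4→B3 (+1); matched 4.
Augmenting path A5→B5 (+1); matched 5.
Augmenting path A7→B2→A2→B4 (+1); matched 6.
No augmenting path remains; maximum matching = 6.
König certificate: {A1, A2, A4, A5, B2, B7} is a vertex cover of size 6 (every listed pair touches it), so no matching can be larger.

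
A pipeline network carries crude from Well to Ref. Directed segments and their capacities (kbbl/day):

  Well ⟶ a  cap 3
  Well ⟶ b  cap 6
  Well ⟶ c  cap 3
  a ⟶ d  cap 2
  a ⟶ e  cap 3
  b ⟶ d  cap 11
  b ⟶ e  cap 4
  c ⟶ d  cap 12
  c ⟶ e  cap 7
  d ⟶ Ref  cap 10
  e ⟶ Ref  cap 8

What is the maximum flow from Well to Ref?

Augment Well→a→d→Ref: bottleneck 2, flow now 2.
Augment Well→a→e→Ref: bottleneck 1, flow now 3.
Augment Well→b→d→Ref: bottleneck 6, flow now 9.
Augment Well→c→d→Ref: bottleneck 2, flow now 11.
Augment Well→c→e→Ref: bottleneck 1, flow now 12.
No augmenting path remains; maximum flow = 12.
In the residual graph, reachable from Well: {Well}.
Min-cut edges: Well→a (3), Well→b (6), Well→c (3); capacity 3 + 6 + 3 = 12.
This cut is saturated, so no flow can exceed 12.

12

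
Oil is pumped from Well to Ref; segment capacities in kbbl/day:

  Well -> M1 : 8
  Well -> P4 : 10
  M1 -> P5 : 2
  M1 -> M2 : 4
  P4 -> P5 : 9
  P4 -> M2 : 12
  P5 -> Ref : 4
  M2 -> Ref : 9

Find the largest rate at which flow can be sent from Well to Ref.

Augment Well→M1→P5→Ref: bottleneck 2, flow now 2.
Augment Well→M1→M2→Ref: bottleneck 4, flow now 6.
Augment Well→P4→P5→Ref: bottleneck 2, flow now 8.
Augment Well→P4→M2→Ref: bottleneck 5, flow now 13.
No augmenting path remains; maximum flow = 13.
In the residual graph, reachable from Well: {Well, M1, P4, P5, M2}.
Min-cut edges: P5→Ref (4), M2→Ref (9); capacity 4 + 9 = 13.
This cut is saturated, so no flow can exceed 13.

13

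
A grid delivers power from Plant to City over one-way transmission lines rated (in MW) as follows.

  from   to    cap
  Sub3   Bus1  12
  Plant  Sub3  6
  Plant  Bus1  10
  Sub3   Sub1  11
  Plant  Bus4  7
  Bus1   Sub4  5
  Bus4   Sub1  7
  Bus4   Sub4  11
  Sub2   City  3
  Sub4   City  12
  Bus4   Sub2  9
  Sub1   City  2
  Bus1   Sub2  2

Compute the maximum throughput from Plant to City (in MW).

16

Augment Plant→Bus4→Sub1→City: bottleneck 2, flow now 2.
Augment Plant→Bus4→Sub2→City: bottleneck 3, flow now 5.
Augment Plant→Bus4→Sub4→City: bottleneck 2, flow now 7.
Augment Plant→Bus1→Sub4→City: bottleneck 5, flow now 12.
Augment Plant→Bus1→Sub2→Bus4→Sub4→City: bottleneck 2, flow now 14. (uses reverse residual edge)
Augment Plant→Sub3→Sub1→Bus4→Sub4→City: bottleneck 2, flow now 16. (uses reverse residual edge)
No augmenting path remains; maximum flow = 16.
In the residual graph, reachable from Plant: {Plant, Bus1, Sub3, Sub1}.
Min-cut edges: Plant→Bus4 (7), Bus1→Sub2 (2), Bus1→Sub4 (5), Sub1→City (2); capacity 7 + 2 + 5 + 2 = 16.
This cut is saturated, so no flow can exceed 16.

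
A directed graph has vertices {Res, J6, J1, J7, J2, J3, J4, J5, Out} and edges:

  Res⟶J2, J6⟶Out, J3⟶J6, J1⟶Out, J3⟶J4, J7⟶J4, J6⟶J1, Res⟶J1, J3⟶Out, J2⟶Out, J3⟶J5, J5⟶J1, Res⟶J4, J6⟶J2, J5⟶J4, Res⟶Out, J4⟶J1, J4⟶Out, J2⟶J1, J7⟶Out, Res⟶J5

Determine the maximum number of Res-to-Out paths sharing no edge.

Assign every edge capacity 1; by Menger, the answer equals the max flow.
Path Res→Out (+1); total 1.
Path Res→J1→Out (+1); total 2.
Path Res→J2→Out (+1); total 3.
Path Res→J4→Out (+1); total 4.
No residual Res→Out path; max flow = 4.
Certifying cut of size 4: {J1→Out, J4→Out, Res→J2, Res→Out}.

4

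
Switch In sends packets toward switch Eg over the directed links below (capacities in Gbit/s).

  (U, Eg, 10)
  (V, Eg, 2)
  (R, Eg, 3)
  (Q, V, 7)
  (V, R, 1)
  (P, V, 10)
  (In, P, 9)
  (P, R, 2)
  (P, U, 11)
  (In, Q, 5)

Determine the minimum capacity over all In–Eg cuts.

Augment In→P→R→Eg: bottleneck 2, flow now 2.
Augment In→P→U→Eg: bottleneck 7, flow now 9.
Augment In→Q→V→Eg: bottleneck 2, flow now 11.
Augment In→Q→V→R→Eg: bottleneck 1, flow now 12.
No augmenting path remains; maximum flow = 12.
By max-flow min-cut, the minimum cut capacity equals the max flow.
In the residual graph, reachable from In: {In, Q, V}.
Min-cut edges: In→P (9), V→R (1), V→Eg (2); capacity 9 + 1 + 2 = 12.

12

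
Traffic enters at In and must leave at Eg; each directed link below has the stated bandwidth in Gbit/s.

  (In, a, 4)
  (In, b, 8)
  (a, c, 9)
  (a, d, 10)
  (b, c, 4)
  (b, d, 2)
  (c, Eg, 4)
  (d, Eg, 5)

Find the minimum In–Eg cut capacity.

Augment In→a→c→Eg: bottleneck 4, flow now 4.
Augment In→b→d→Eg: bottleneck 2, flow now 6.
Augment In→b→c→a→d→Eg: bottleneck 3, flow now 9. (uses reverse residual edge)
No augmenting path remains; maximum flow = 9.
By max-flow min-cut, the minimum cut capacity equals the max flow.
In the residual graph, reachable from In: {In, a, b, c, d}.
Min-cut edges: c→Eg (4), d→Eg (5); capacity 4 + 5 = 9.

9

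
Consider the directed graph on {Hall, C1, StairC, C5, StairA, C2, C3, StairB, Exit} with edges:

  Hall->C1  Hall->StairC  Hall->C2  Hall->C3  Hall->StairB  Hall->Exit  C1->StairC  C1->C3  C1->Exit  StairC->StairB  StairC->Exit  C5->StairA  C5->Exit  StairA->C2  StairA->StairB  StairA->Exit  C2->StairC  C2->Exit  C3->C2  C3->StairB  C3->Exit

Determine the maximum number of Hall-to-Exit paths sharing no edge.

Assign every edge capacity 1; by Menger, the answer equals the max flow.
Path Hall→Exit (+1); total 1.
Path Hall→C1→Exit (+1); total 2.
Path Hall→StairC→Exit (+1); total 3.
Path Hall→C2→Exit (+1); total 4.
Path Hall→C3→Exit (+1); total 5.
No residual Hall→Exit path; max flow = 5.
Certifying cut of size 5: {Hall→C1, Hall→C2, Hall→C3, Hall→Exit, Hall→StairC}.

5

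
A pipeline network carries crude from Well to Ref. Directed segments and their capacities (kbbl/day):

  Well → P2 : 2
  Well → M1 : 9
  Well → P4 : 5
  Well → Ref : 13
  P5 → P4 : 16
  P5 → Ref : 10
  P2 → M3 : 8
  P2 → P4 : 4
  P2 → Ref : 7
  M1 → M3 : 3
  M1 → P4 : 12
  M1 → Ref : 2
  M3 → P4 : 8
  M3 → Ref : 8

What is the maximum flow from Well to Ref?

20

Augment Well→Ref: bottleneck 13, flow now 13.
Augment Well→P2→Ref: bottleneck 2, flow now 15.
Augment Well→M1→Ref: bottleneck 2, flow now 17.
Augment Well→M1→M3→Ref: bottleneck 3, flow now 20.
No augmenting path remains; maximum flow = 20.
In the residual graph, reachable from Well: {Well, M1, P4}.
Min-cut edges: Well→P2 (2), Well→Ref (13), M1→M3 (3), M1→Ref (2); capacity 2 + 13 + 3 + 2 = 20.
This cut is saturated, so no flow can exceed 20.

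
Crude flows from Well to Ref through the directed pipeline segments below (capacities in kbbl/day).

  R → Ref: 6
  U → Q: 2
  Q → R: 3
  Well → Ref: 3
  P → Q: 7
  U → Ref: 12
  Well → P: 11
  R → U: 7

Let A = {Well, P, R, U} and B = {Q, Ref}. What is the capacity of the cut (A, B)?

Edges leaving {Well, P, R, U}: Well→Ref (3), P→Q (7), R→Ref (6), U→Q (2), U→Ref (12).
Cut capacity = 3 + 7 + 6 + 2 + 12 = 30.

30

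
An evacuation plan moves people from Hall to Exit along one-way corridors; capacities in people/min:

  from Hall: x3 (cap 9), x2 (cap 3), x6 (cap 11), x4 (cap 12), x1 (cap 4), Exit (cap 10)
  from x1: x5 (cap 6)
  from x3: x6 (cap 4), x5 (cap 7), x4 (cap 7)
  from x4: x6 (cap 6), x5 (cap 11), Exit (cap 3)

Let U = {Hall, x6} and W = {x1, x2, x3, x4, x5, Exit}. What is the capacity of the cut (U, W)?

Edges leaving {Hall, x6}: Hall→x1 (4), Hall→x2 (3), Hall→x3 (9), Hall→x4 (12), Hall→Exit (10).
Cut capacity = 4 + 3 + 9 + 12 + 10 = 38.

38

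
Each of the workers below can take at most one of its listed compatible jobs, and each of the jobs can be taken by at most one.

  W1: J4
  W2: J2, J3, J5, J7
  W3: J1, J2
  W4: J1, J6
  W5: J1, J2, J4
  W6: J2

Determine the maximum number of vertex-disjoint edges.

Unit-capacity flow: source→left, listed edges, right→sink; max matching = max flow.
Augmenting path W1→J4 (+1); matched 1.
Augmenting path W2→J2 (+1); matched 2.
Augmenting path W3→J1 (+1); matched 3.
Augmenting path W4→J6 (+1); matched 4.
Augmenting path W5→J2→W2→J3 (+1); matched 5.
No augmenting path remains; maximum matching = 5.
König certificate: {W2, W4, J1, J2, J4} is a vertex cover of size 5 (every listed pair touches it), so no matching can be larger.

5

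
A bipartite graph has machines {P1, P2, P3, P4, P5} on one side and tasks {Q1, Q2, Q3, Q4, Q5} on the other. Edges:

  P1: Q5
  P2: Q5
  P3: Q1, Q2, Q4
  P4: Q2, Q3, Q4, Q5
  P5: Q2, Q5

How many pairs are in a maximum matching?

Unit-capacity flow: source→left, listed edges, right→sink; max matching = max flow.
Augmenting path P1→Q5 (+1); matched 1.
Augmenting path P3→Q1 (+1); matched 2.
Augmenting path P4→Q2 (+1); matched 3.
Augmenting path P5→Q2→P4→Q3 (+1); matched 4.
No augmenting path remains; maximum matching = 4.
König certificate: {P3, P4, P5, Q5} is a vertex cover of size 4 (every listed pair touches it), so no matching can be larger.

4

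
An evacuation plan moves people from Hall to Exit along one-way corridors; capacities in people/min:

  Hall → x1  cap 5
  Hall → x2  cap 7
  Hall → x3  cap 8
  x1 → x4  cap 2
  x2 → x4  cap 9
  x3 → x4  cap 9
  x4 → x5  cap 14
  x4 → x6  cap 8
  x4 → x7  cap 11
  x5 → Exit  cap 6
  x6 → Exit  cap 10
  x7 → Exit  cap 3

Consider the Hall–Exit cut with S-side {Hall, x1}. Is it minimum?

Given cut capacity: 7 + 8 + 2 = 17.
Augment Hall→x1→x4→x5→Exit: bottleneck 2, flow now 2.
Augment Hall→x2→x4→x5→Exit: bottleneck 4, flow now 6.
Augment Hall→x2→x4→x6→Exit: bottleneck 3, flow now 9.
Augment Hall→x3→x4→x6→Exit: bottleneck 5, flow now 14.
Augment Hall→x3→x4→x7→Exit: bottleneck 3, flow now 17.
No augmenting path remains; maximum flow = 17.
Cut capacity 17 equals the max flow, so it is a minimum cut.

Yes — it is a minimum cut (capacity 17).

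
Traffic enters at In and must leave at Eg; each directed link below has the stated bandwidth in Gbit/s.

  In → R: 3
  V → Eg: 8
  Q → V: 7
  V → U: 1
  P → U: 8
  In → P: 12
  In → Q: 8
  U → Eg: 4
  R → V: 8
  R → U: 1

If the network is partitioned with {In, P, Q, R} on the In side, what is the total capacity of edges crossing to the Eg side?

24

Edges leaving {In, P, Q, R}: P→U (8), Q→V (7), R→U (1), R→V (8).
Cut capacity = 8 + 7 + 1 + 8 = 24.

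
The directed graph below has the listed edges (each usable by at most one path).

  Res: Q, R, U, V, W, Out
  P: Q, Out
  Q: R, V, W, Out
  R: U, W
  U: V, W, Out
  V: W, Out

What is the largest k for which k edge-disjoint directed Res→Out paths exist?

4

Assign every edge capacity 1; by Menger, the answer equals the max flow.
Path Res→Out (+1); total 1.
Path Res→Q→Out (+1); total 2.
Path Res→U→Out (+1); total 3.
Path Res→V→Out (+1); total 4.
No residual Res→Out path; max flow = 4.
Certifying cut of size 4: {Res→Out, Res→Q, U→Out, V→Out}.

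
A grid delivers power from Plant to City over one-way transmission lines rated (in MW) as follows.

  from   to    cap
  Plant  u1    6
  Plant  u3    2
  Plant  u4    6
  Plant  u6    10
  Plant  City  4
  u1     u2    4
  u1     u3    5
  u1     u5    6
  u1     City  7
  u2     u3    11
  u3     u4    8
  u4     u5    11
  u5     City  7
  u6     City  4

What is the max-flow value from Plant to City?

21

Augment Plant→City: bottleneck 4, flow now 4.
Augment Plant→u1→City: bottleneck 6, flow now 10.
Augment Plant→u6→City: bottleneck 4, flow now 14.
Augment Plant→u4→u5→City: bottleneck 6, flow now 20.
Augment Plant→u3→u4→u5→City: bottleneck 1, flow now 21.
No augmenting path remains; maximum flow = 21.
In the residual graph, reachable from Plant: {Plant, u3, u4, u5, u6}.
Min-cut edges: Plant→u1 (6), Plant→City (4), u5→City (7), u6→City (4); capacity 6 + 4 + 7 + 4 = 21.
This cut is saturated, so no flow can exceed 21.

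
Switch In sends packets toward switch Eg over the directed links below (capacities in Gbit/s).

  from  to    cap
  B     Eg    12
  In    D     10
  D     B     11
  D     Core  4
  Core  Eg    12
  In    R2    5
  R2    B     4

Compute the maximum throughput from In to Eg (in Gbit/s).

Augment In→D→Core→Eg: bottleneck 4, flow now 4.
Augment In→D→B→Eg: bottleneck 6, flow now 10.
Augment In→R2→B→Eg: bottleneck 4, flow now 14.
No augmenting path remains; maximum flow = 14.
In the residual graph, reachable from In: {In, R2}.
Min-cut edges: In→D (10), R2→B (4); capacity 10 + 4 = 14.
This cut is saturated, so no flow can exceed 14.

14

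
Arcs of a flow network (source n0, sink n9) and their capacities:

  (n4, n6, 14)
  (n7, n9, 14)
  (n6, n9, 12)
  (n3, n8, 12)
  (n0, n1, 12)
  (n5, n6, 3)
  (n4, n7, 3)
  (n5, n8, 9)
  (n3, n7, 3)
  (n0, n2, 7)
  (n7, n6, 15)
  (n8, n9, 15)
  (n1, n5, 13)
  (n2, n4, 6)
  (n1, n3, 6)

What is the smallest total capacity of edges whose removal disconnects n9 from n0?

18

Augment n0→n1→n3→n7→n9: bottleneck 3, flow now 3.
Augment n0→n1→n3→n8→n9: bottleneck 3, flow now 6.
Augment n0→n1→n5→n6→n9: bottleneck 3, flow now 9.
Augment n0→n1→n5→n8→n9: bottleneck 3, flow now 12.
Augment n0→n2→n4→n6→n9: bottleneck 6, flow now 18.
No augmenting path remains; maximum flow = 18.
By max-flow min-cut, the minimum cut capacity equals the max flow.
In the residual graph, reachable from n0: {n0, n2}.
Min-cut edges: n0→n1 (12), n2→n4 (6); capacity 12 + 6 = 18.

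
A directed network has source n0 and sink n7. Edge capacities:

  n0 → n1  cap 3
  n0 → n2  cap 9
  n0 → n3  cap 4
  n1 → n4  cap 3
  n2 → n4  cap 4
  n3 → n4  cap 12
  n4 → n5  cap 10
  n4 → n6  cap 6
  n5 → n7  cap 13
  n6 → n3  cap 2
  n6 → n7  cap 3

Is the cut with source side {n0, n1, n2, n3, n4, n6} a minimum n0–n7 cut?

Given cut capacity: 10 + 3 = 13.
Augment n0→n1→n4→n5→n7: bottleneck 3, flow now 3.
Augment n0→n2→n4→n5→n7: bottleneck 4, flow now 7.
Augment n0→n3→n4→n5→n7: bottleneck 3, flow now 10.
Augment n0→n3→n4→n6→n7: bottleneck 1, flow now 11.
No augmenting path remains; maximum flow = 11.
In the residual graph, reachable from n0: {n0, n2}.
Min-cut edges: n0→n1 (3), n0→n3 (4), n2→n4 (4); capacity 3 + 4 + 4 = 11.
Cut capacity 13 exceeds the max flow 11, so it is not minimum.

No — its capacity is 13, but the minimum cut has capacity 11.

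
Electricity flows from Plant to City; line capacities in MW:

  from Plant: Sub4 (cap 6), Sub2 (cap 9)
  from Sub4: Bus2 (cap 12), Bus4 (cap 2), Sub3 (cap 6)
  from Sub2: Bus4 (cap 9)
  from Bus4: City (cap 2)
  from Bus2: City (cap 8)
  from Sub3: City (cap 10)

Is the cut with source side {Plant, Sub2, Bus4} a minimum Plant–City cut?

Yes — it is a minimum cut (capacity 8).

Given cut capacity: 6 + 2 = 8.
Augment Plant→Sub4→Bus4→City: bottleneck 2, flow now 2.
Augment Plant→Sub4→Bus2→City: bottleneck 4, flow now 6.
Augment Plant→Sub2→Bus4→Sub4→Bus2→City: bottleneck 2, flow now 8. (uses reverse residual edge)
No augmenting path remains; maximum flow = 8.
Cut capacity 8 equals the max flow, so it is a minimum cut.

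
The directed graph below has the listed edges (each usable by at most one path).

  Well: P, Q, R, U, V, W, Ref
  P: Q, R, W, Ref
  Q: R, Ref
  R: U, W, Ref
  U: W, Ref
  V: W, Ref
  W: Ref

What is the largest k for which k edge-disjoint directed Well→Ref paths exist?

7

Assign every edge capacity 1; by Menger, the answer equals the max flow.
Path Well→Ref (+1); total 1.
Path Well→P→Ref (+1); total 2.
Path Well→Q→Ref (+1); total 3.
Path Well→R→Ref (+1); total 4.
Path Well→U→Ref (+1); total 5.
Path Well→V→Ref (+1); total 6.
Path Well→W→Ref (+1); total 7.
No residual Well→Ref path; max flow = 7.
Certifying cut of size 7: {Well→P, Well→Q, Well→R, Well→Ref, Well→U, Well→V, Well→W}.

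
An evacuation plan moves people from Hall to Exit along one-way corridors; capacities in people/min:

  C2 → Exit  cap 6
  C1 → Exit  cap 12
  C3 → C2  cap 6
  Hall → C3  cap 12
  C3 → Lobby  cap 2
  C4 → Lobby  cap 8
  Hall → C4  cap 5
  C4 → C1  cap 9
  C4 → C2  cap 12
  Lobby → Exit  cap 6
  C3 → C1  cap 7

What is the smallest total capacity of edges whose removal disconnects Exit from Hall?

Augment Hall→C4→C2→Exit: bottleneck 5, flow now 5.
Augment Hall→C3→C2→Exit: bottleneck 1, flow now 6.
Augment Hall→C3→Lobby→Exit: bottleneck 2, flow now 8.
Augment Hall→C3→C1→Exit: bottleneck 7, flow now 15.
Augment Hall→C3→C2→C4→Lobby→Exit: bottleneck 2, flow now 17. (uses reverse residual edge)
No augmenting path remains; maximum flow = 17.
By max-flow min-cut, the minimum cut capacity equals the max flow.
In the residual graph, reachable from Hall: {Hall}.
Min-cut edges: Hall→C4 (5), Hall→C3 (12); capacity 5 + 12 = 17.

17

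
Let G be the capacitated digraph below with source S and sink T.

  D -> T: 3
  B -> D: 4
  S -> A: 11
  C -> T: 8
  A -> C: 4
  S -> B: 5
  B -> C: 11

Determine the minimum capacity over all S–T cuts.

Augment S→A→C→T: bottleneck 4, flow now 4.
Augment S→B→C→T: bottleneck 4, flow now 8.
Augment S→B→D→T: bottleneck 1, flow now 9.
No augmenting path remains; maximum flow = 9.
By max-flow min-cut, the minimum cut capacity equals the max flow.
In the residual graph, reachable from S: {S, A}.
Min-cut edges: S→B (5), A→C (4); capacity 5 + 4 = 9.

9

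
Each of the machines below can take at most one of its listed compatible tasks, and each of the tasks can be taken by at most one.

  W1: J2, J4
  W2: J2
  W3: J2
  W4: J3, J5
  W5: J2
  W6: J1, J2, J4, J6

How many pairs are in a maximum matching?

4

Unit-capacity flow: source→left, listed edges, right→sink; max matching = max flow.
Augmenting path W1→J2 (+1); matched 1.
Augmenting path W4→J3 (+1); matched 2.
Augmenting path W6→J1 (+1); matched 3.
Augmenting path W2→J2→W1→J4 (+1); matched 4.
No augmenting path remains; maximum matching = 4.
König certificate: {W1, W4, W6, J2} is a vertex cover of size 4 (every listed pair touches it), so no matching can be larger.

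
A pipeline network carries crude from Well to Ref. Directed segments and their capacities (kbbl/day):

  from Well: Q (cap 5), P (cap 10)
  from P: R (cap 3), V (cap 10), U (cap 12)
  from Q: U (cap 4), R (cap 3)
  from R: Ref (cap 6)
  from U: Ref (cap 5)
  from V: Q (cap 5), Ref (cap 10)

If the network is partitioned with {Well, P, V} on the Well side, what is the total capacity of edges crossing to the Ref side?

35

Edges leaving {Well, P, V}: Well→Q (5), P→R (3), P→U (12), V→Q (5), V→Ref (10).
Cut capacity = 5 + 3 + 12 + 5 + 10 = 35.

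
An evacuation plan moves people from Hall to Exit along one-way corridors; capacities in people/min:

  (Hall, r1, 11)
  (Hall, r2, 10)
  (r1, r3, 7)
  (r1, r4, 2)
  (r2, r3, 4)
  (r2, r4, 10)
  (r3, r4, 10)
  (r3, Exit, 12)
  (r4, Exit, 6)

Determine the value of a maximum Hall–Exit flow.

Augment Hall→r1→r3→Exit: bottleneck 7, flow now 7.
Augment Hall→r1→r4→Exit: bottleneck 2, flow now 9.
Augment Hall→r2→r3→Exit: bottleneck 4, flow now 13.
Augment Hall→r2→r4→Exit: bottleneck 4, flow now 17.
No augmenting path remains; maximum flow = 17.
In the residual graph, reachable from Hall: {Hall, r1, r2, r4}.
Min-cut edges: r1→r3 (7), r2→r3 (4), r4→Exit (6); capacity 7 + 4 + 6 = 17.
This cut is saturated, so no flow can exceed 17.

17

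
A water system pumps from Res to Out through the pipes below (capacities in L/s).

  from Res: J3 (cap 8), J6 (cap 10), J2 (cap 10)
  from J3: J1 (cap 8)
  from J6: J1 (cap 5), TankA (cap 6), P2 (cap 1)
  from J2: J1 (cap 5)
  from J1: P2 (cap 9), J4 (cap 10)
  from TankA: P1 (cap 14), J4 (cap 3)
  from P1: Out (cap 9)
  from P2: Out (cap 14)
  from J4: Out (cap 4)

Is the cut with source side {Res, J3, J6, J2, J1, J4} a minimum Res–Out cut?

Given cut capacity: 6 + 1 + 9 + 4 = 20.
Augment Res→J6→P2→Out: bottleneck 1, flow now 1.
Augment Res→J3→J1→P2→Out: bottleneck 8, flow now 9.
Augment Res→J6→J1→P2→Out: bottleneck 1, flow now 10.
Augment Res→J6→J1→J4→Out: bottleneck 4, flow now 14.
Augment Res→J6→TankA→P1→Out: bottleneck 4, flow now 18.
Augment Res→J2→J1→J6→TankA→P1→Out: bottleneck 2, flow now 20. (uses reverse residual edge)
No augmenting path remains; maximum flow = 20.
Cut capacity 20 equals the max flow, so it is a minimum cut.

Yes — it is a minimum cut (capacity 20).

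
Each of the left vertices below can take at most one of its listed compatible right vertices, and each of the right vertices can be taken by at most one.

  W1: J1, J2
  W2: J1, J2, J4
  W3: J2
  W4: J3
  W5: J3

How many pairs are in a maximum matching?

Unit-capacity flow: source→left, listed edges, right→sink; max matching = max flow.
Augmenting path W1→J1 (+1); matched 1.
Augmenting path W2→J2 (+1); matched 2.
Augmenting path W4→J3 (+1); matched 3.
Augmenting path W3→J2→W2→J4 (+1); matched 4.
No augmenting path remains; maximum matching = 4.
König certificate: {W1, W2, W3, J3} is a vertex cover of size 4 (every listed pair touches it), so no matching can be larger.

4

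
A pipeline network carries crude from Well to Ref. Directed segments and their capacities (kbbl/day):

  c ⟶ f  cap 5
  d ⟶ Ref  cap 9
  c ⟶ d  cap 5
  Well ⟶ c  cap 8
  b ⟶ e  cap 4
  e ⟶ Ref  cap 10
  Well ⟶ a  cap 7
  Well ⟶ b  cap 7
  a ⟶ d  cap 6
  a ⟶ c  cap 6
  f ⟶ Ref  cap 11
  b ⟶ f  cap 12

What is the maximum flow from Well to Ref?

21

Augment Well→a→d→Ref: bottleneck 6, flow now 6.
Augment Well→b→e→Ref: bottleneck 4, flow now 10.
Augment Well→b→f→Ref: bottleneck 3, flow now 13.
Augment Well→c→d→Ref: bottleneck 3, flow now 16.
Augment Well→c→f→Ref: bottleneck 5, flow now 21.
No augmenting path remains; maximum flow = 21.
In the residual graph, reachable from Well: {Well, a, c, d}.
Min-cut edges: Well→b (7), c→f (5), d→Ref (9); capacity 7 + 5 + 9 = 21.
This cut is saturated, so no flow can exceed 21.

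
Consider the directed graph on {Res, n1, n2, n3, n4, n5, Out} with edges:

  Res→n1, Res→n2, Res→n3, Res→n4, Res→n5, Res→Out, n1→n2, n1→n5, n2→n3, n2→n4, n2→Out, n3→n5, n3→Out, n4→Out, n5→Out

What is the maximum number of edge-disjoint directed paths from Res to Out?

Assign every edge capacity 1; by Menger, the answer equals the max flow.
Path Res→Out (+1); total 1.
Path Res→n2→Out (+1); total 2.
Path Res→n3→Out (+1); total 3.
Path Res→n4→Out (+1); total 4.
Path Res→n5→Out (+1); total 5.
No residual Res→Out path; max flow = 5.
Certifying cut of size 5: {Res→Out, n2→Out, n3→Out, n4→Out, n5→Out}.

5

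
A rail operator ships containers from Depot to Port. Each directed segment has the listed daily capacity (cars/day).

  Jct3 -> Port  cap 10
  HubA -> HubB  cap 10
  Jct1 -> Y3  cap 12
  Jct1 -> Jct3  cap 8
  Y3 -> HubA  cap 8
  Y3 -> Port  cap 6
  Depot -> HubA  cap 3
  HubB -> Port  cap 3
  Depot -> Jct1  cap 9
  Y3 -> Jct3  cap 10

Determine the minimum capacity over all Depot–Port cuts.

Augment Depot→Jct1→Jct3→Port: bottleneck 8, flow now 8.
Augment Depot→Jct1→Y3→Port: bottleneck 1, flow now 9.
Augment Depot→HubA→HubB→Port: bottleneck 3, flow now 12.
No augmenting path remains; maximum flow = 12.
By max-flow min-cut, the minimum cut capacity equals the max flow.
In the residual graph, reachable from Depot: {Depot}.
Min-cut edges: Depot→Jct1 (9), Depot→HubA (3); capacity 9 + 3 = 12.

12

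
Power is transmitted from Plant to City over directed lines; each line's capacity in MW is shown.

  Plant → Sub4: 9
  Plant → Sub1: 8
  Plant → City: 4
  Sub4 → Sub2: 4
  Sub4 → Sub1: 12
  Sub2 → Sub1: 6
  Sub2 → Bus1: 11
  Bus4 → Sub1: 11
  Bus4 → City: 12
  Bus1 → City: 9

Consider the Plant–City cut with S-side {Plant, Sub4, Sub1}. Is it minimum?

Given cut capacity: 4 + 4 = 8.
Augment Plant→City: bottleneck 4, flow now 4.
Augment Plant→Sub4→Sub2→Bus1→City: bottleneck 4, flow now 8.
No augmenting path remains; maximum flow = 8.
Cut capacity 8 equals the max flow, so it is a minimum cut.

Yes — it is a minimum cut (capacity 8).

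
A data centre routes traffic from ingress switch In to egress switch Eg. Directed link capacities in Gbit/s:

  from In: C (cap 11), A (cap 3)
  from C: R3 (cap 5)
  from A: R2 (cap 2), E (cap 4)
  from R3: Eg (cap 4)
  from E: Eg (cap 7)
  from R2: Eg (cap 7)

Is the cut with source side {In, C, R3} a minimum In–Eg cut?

Yes — it is a minimum cut (capacity 7).

Given cut capacity: 3 + 4 = 7.
Augment In→C→R3→Eg: bottleneck 4, flow now 4.
Augment In→A→E→Eg: bottleneck 3, flow now 7.
No augmenting path remains; maximum flow = 7.
Cut capacity 7 equals the max flow, so it is a minimum cut.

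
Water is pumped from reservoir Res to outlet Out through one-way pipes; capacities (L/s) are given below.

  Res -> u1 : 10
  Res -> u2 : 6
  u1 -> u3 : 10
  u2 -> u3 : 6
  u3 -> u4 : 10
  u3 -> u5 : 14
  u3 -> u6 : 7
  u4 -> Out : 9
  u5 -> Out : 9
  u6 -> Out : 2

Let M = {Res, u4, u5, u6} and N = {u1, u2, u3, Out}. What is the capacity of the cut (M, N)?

36

Edges leaving {Res, u4, u5, u6}: Res→u1 (10), Res→u2 (6), u4→Out (9), u5→Out (9), u6→Out (2).
Cut capacity = 10 + 6 + 9 + 9 + 2 = 36.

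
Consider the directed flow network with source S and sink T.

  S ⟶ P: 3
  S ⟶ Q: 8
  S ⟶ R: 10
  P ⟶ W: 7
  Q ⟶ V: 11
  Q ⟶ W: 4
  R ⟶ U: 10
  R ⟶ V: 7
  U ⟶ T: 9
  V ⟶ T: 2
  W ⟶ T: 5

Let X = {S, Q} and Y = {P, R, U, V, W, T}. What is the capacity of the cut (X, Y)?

Edges leaving {S, Q}: S→P (3), S→R (10), Q→V (11), Q→W (4).
Cut capacity = 3 + 10 + 11 + 4 = 28.

28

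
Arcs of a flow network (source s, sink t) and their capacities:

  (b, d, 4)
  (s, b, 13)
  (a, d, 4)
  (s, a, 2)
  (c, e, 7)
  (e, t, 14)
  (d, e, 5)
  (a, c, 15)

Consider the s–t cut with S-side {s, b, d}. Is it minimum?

No — its capacity is 7, but the minimum cut has capacity 6.

Given cut capacity: 2 + 5 = 7.
Augment s→a→c→e→t: bottleneck 2, flow now 2.
Augment s→b→d→e→t: bottleneck 4, flow now 6.
No augmenting path remains; maximum flow = 6.
In the residual graph, reachable from s: {s, b}.
Min-cut edges: s→a (2), b→d (4); capacity 2 + 4 = 6.
Cut capacity 7 exceeds the max flow 6, so it is not minimum.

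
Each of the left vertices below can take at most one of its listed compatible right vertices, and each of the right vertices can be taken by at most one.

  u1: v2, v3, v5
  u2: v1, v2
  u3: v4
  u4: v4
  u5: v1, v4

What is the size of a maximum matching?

4

Unit-capacity flow: source→left, listed edges, right→sink; max matching = max flow.
Augmenting path u1→v2 (+1); matched 1.
Augmenting path u2→v1 (+1); matched 2.
Augmenting path u3→v4 (+1); matched 3.
Augmenting path u5→v1→u2→v2→u1→v3 (+1); matched 4.
No augmenting path remains; maximum matching = 4.
König certificate: {u1, u2, u5, v4} is a vertex cover of size 4 (every listed pair touches it), so no matching can be larger.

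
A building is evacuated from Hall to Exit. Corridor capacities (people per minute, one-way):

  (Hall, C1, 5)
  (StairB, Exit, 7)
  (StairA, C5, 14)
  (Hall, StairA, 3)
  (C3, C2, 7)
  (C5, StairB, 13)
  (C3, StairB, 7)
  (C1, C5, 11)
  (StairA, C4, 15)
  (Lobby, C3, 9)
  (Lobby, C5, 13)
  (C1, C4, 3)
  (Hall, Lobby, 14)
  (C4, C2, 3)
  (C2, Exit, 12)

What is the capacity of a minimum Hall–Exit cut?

Augment Hall→C1→C4→C2→Exit: bottleneck 3, flow now 3.
Augment Hall→C1→C5→StairB→Exit: bottleneck 2, flow now 5.
Augment Hall→StairA→C5→StairB→Exit: bottleneck 3, flow now 8.
Augment Hall→Lobby→C3→C2→Exit: bottleneck 7, flow now 15.
Augment Hall→Lobby→C3→StairB→Exit: bottleneck 2, flow now 17.
No augmenting path remains; maximum flow = 17.
By max-flow min-cut, the minimum cut capacity equals the max flow.
In the residual graph, reachable from Hall: {Hall, C1, StairA, Lobby, C3, C4, C5, StairB}.
Min-cut edges: C3→C2 (7), C4→C2 (3), StairB→Exit (7); capacity 7 + 3 + 7 = 17.

17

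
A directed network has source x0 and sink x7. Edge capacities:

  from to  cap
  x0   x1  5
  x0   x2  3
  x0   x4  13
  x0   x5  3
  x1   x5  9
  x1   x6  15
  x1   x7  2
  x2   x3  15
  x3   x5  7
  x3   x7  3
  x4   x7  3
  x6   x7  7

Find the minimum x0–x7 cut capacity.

11

Augment x0→x1→x7: bottleneck 2, flow now 2.
Augment x0→x4→x7: bottleneck 3, flow now 5.
Augment x0→x1→x6→x7: bottleneck 3, flow now 8.
Augment x0→x2→x3→x7: bottleneck 3, flow now 11.
No augmenting path remains; maximum flow = 11.
By max-flow min-cut, the minimum cut capacity equals the max flow.
In the residual graph, reachable from x0: {x0, x4, x5}.
Min-cut edges: x0→x1 (5), x0→x2 (3), x4→x7 (3); capacity 5 + 3 + 3 = 11.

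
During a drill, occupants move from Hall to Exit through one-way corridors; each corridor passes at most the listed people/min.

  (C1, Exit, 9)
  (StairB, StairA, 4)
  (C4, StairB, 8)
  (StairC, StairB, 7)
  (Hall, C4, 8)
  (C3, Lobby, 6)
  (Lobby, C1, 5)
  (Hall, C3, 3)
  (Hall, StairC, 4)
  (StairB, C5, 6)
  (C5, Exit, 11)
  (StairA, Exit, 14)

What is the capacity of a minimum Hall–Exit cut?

Augment Hall→C4→StairB→StairA→Exit: bottleneck 4, flow now 4.
Augment Hall→C4→StairB→C5→Exit: bottleneck 4, flow now 8.
Augment Hall→StairC→StairB→C5→Exit: bottleneck 2, flow now 10.
Augment Hall→C3→Lobby→C1→Exit: bottleneck 3, flow now 13.
No augmenting path remains; maximum flow = 13.
By max-flow min-cut, the minimum cut capacity equals the max flow.
In the residual graph, reachable from Hall: {Hall, C4, StairC, StairB}.
Min-cut edges: Hall→C3 (3), StairB→StairA (4), StairB→C5 (6); capacity 3 + 4 + 6 = 13.

13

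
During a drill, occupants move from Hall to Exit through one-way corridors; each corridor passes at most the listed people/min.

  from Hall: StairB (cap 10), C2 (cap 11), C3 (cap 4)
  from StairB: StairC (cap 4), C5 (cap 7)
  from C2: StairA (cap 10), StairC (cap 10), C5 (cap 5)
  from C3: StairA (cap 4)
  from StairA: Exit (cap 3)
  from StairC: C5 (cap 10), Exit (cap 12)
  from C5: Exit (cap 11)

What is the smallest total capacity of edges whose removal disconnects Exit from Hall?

Augment Hall→StairB→StairC→Exit: bottleneck 4, flow now 4.
Augment Hall→StairB→C5→Exit: bottleneck 6, flow now 10.
Augment Hall→C2→StairA→Exit: bottleneck 3, flow now 13.
Augment Hall→C2→StairC→Exit: bottleneck 8, flow now 21.
Augment Hall→C3→StairA→C2→C5→Exit: bottleneck 3, flow now 24. (uses reverse residual edge)
No augmenting path remains; maximum flow = 24.
By max-flow min-cut, the minimum cut capacity equals the max flow.
In the residual graph, reachable from Hall: {Hall, C3, StairA}.
Min-cut edges: Hall→StairB (10), Hall→C2 (11), StairA→Exit (3); capacity 10 + 11 + 3 = 24.

24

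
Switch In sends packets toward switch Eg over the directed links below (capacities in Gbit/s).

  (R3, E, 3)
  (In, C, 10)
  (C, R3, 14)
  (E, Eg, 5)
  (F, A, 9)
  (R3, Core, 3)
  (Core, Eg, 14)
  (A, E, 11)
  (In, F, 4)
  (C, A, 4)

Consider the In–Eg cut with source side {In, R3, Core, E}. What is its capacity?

33

Edges leaving {In, R3, Core, E}: In→C (10), In→F (4), Core→Eg (14), E→Eg (5).
Cut capacity = 10 + 4 + 14 + 5 = 33.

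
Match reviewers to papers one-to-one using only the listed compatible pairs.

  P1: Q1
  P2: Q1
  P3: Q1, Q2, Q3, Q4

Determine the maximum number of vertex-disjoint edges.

2

Unit-capacity flow: source→left, listed edges, right→sink; max matching = max flow.
Augmenting path P1→Q1 (+1); matched 1.
Augmenting path P3→Q2 (+1); matched 2.
No augmenting path remains; maximum matching = 2.
König certificate: {P3, Q1} is a vertex cover of size 2 (every listed pair touches it), so no matching can be larger.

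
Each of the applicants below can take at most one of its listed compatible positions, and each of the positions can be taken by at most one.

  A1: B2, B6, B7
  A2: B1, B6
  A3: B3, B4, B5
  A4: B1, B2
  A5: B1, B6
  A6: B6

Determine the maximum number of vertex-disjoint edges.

5

Unit-capacity flow: source→left, listed edges, right→sink; max matching = max flow.
Augmenting path A1→B2 (+1); matched 1.
Augmenting path A2→B1 (+1); matched 2.
Augmenting path A3→B3 (+1); matched 3.
Augmenting path A5→B6 (+1); matched 4.
Augmenting path A4→B2→A1→B7 (+1); matched 5.
No augmenting path remains; maximum matching = 5.
König certificate: {A1, A3, A4, B1, B6} is a vertex cover of size 5 (every listed pair touches it), so no matching can be larger.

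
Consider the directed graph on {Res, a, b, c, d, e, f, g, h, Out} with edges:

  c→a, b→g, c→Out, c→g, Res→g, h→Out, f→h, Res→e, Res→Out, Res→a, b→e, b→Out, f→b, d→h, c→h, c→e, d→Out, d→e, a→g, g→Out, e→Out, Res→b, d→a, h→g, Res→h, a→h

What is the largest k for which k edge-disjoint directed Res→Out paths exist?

Assign every edge capacity 1; by Menger, the answer equals the max flow.
Path Res→Out (+1); total 1.
Path Res→b→Out (+1); total 2.
Path Res→e→Out (+1); total 3.
Path Res→g→Out (+1); total 4.
Path Res→h→Out (+1); total 5.
No residual Res→Out path; max flow = 5.
Certifying cut of size 5: {Res→Out, Res→b, Res→e, g→Out, h→Out}.

5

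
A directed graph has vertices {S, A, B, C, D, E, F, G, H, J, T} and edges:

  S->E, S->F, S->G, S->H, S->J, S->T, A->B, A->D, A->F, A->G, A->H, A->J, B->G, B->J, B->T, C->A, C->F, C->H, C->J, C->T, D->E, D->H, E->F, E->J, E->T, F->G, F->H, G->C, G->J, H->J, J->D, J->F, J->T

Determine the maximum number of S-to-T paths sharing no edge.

Assign every edge capacity 1; by Menger, the answer equals the max flow.
Path S→T (+1); total 1.
Path S→E→T (+1); total 2.
Path S→J→T (+1); total 3.
Path S→G→C→T (+1); total 4.
No residual S→T path; max flow = 4.
Certifying cut of size 4: {E→T, G→C, J→T, S→T}.

4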